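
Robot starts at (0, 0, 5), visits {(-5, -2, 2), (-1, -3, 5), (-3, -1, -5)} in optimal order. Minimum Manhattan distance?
22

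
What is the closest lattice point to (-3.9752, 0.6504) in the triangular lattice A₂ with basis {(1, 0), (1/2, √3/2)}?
(-3.5, 0.866)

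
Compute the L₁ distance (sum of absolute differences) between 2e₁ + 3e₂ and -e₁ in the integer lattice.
6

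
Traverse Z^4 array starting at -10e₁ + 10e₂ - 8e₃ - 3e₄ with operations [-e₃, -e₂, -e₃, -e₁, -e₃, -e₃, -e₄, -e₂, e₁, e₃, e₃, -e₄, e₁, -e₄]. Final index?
(-9, 8, -10, -6)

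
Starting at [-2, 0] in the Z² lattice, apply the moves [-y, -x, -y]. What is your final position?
(-3, -2)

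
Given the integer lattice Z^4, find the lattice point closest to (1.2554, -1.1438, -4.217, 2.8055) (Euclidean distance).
(1, -1, -4, 3)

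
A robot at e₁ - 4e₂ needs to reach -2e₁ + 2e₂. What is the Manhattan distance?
9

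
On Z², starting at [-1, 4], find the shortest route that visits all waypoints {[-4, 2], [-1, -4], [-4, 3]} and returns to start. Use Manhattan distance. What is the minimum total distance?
22
(one optimal route: (-1, 4) → (-1, -4) → (-4, 2) → (-4, 3) → (-1, 4))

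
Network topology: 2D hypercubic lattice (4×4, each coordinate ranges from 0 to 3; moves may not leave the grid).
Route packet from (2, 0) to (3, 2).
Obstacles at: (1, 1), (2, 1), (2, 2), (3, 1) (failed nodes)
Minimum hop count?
9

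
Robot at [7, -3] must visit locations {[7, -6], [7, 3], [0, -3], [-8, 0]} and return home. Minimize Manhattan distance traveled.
48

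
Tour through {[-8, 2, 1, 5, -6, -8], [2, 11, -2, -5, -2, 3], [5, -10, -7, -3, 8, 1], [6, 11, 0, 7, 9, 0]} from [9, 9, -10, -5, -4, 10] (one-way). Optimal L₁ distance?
159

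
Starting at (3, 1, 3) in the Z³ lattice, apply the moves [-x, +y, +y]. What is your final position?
(2, 3, 3)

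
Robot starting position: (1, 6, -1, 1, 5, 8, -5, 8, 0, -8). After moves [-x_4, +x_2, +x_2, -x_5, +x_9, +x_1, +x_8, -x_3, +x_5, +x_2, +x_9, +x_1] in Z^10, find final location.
(3, 9, -2, 0, 5, 8, -5, 9, 2, -8)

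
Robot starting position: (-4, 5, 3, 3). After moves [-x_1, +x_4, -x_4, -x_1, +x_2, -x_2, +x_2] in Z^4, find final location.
(-6, 6, 3, 3)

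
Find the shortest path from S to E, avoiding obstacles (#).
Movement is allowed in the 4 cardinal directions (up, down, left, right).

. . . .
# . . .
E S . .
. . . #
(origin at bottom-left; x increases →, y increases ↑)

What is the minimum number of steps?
1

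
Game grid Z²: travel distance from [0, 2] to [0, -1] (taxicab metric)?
3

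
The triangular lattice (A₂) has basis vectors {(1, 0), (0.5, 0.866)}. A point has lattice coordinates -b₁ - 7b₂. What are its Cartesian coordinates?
(-4.5, -6.062)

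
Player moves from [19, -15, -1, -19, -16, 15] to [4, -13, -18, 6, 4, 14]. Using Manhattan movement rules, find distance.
80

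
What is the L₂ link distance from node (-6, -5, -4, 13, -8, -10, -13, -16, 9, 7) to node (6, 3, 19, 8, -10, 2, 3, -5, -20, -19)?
52.9528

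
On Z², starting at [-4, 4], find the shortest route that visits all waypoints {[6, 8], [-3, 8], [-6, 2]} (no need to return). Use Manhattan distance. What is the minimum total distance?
22
(one optimal route: (-4, 4) → (-6, 2) → (-3, 8) → (6, 8))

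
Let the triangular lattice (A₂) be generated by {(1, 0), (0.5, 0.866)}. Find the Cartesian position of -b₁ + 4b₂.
(1, 3.464)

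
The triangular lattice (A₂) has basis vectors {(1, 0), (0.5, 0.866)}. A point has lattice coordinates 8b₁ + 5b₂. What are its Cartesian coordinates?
(10.5, 4.33)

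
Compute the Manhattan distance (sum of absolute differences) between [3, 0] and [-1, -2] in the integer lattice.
6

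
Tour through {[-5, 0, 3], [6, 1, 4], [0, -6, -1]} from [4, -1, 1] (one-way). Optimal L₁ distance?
35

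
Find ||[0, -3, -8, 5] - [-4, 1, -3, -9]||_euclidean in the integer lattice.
15.906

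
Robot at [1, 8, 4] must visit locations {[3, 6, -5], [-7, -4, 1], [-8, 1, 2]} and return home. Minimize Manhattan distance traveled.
64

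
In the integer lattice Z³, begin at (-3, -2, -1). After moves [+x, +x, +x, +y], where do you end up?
(0, -1, -1)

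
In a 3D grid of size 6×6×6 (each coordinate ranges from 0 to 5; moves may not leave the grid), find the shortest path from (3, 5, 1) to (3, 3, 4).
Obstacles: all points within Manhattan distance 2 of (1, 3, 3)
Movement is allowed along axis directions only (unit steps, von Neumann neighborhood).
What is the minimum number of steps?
5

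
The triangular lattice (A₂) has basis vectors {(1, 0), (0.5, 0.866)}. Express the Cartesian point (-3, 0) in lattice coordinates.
-3b₁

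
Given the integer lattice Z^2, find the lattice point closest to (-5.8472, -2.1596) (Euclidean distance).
(-6, -2)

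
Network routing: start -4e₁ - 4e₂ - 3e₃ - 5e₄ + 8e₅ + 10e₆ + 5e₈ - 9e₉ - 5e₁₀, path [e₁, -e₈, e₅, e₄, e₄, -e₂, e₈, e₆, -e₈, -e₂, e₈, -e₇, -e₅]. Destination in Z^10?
(-3, -6, -3, -3, 8, 11, -1, 5, -9, -5)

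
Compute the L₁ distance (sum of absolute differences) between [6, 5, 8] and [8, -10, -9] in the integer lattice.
34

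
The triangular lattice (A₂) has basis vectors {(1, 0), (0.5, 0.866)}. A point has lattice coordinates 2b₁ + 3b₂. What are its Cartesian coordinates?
(3.5, 2.598)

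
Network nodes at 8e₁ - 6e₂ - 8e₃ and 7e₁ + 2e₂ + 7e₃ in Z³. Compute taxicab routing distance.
24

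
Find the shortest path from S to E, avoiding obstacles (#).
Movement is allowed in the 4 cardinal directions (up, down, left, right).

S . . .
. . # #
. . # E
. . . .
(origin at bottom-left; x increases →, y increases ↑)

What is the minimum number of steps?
7
(one shortest path: (0, 3) → (1, 3) → (1, 2) → (1, 1) → (1, 0) → (2, 0) → (3, 0) → (3, 1))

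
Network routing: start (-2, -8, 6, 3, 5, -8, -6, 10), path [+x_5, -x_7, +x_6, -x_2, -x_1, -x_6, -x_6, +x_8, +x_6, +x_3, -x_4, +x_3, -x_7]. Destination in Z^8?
(-3, -9, 8, 2, 6, -8, -8, 11)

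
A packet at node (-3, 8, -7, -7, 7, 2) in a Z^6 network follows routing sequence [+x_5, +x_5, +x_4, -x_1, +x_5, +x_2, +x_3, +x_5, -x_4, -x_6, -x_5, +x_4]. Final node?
(-4, 9, -6, -6, 10, 1)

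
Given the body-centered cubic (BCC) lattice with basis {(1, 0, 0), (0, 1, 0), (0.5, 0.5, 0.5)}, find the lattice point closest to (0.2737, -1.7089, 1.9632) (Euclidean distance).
(0, -2, 2)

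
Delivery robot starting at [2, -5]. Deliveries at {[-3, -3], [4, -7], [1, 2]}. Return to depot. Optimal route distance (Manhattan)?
32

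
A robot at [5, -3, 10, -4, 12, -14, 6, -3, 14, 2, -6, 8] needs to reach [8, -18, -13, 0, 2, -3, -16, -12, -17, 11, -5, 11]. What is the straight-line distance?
51.1566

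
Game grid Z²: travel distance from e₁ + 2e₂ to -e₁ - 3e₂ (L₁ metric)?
7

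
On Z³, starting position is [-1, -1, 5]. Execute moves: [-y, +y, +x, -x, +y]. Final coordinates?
(-1, 0, 5)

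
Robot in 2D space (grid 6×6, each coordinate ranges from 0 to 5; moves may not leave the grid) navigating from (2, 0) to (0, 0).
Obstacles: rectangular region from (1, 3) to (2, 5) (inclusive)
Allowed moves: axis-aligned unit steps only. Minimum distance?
2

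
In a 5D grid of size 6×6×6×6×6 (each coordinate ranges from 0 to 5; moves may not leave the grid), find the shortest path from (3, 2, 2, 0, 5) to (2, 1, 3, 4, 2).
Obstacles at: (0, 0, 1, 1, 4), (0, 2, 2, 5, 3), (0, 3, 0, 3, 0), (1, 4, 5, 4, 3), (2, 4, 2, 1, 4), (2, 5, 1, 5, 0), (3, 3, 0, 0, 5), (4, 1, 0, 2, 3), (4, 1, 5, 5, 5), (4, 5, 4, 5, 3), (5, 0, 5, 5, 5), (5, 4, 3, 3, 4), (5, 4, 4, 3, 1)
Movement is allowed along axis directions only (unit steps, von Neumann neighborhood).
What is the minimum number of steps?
10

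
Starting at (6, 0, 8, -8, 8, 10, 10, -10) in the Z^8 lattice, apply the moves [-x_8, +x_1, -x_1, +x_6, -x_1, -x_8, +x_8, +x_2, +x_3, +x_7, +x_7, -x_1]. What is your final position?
(4, 1, 9, -8, 8, 11, 12, -11)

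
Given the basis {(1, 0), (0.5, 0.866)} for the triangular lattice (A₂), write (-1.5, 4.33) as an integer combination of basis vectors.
-4b₁ + 5b₂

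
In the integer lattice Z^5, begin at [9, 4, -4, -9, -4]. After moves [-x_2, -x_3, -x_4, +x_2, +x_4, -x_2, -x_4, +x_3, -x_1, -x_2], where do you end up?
(8, 2, -4, -10, -4)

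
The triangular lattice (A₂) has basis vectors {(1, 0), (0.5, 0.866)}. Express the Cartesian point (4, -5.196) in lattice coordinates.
7b₁ - 6b₂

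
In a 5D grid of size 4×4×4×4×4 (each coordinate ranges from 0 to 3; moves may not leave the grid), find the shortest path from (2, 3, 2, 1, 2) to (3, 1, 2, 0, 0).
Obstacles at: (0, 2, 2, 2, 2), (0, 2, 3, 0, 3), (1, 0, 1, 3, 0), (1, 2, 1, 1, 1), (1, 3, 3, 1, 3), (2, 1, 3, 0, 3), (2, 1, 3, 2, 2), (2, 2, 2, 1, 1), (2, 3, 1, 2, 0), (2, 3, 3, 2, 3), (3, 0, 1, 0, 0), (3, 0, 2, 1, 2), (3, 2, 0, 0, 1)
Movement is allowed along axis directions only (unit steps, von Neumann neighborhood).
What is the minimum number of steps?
6
(one shortest path: (2, 3, 2, 1, 2) → (3, 3, 2, 1, 2) → (3, 2, 2, 1, 2) → (3, 1, 2, 1, 2) → (3, 1, 2, 0, 2) → (3, 1, 2, 0, 1) → (3, 1, 2, 0, 0))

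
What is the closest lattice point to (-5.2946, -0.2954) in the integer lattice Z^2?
(-5, 0)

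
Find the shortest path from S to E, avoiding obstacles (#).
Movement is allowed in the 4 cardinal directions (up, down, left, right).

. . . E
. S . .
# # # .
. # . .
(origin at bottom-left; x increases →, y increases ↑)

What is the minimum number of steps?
3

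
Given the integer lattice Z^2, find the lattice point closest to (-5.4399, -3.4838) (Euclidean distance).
(-5, -3)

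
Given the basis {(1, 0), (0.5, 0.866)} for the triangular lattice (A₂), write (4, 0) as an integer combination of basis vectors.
4b₁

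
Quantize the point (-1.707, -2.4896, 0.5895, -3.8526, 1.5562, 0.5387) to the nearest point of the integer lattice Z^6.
(-2, -2, 1, -4, 2, 1)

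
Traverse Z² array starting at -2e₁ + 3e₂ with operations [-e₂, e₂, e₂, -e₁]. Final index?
(-3, 4)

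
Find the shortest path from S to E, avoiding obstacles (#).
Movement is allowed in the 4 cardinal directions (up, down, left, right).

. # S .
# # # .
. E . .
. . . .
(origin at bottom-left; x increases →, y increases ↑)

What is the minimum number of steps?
5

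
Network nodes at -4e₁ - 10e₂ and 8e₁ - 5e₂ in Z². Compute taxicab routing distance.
17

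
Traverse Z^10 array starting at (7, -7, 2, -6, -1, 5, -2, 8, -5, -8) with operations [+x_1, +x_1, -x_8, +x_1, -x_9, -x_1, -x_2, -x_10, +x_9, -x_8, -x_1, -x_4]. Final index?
(8, -8, 2, -7, -1, 5, -2, 6, -5, -9)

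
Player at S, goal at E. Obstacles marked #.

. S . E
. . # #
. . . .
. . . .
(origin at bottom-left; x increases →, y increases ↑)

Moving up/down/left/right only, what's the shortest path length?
2
(one shortest path: (1, 3) → (2, 3) → (3, 3))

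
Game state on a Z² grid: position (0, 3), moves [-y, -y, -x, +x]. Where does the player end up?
(0, 1)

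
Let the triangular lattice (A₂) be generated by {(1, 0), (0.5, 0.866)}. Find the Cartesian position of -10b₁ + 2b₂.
(-9, 1.732)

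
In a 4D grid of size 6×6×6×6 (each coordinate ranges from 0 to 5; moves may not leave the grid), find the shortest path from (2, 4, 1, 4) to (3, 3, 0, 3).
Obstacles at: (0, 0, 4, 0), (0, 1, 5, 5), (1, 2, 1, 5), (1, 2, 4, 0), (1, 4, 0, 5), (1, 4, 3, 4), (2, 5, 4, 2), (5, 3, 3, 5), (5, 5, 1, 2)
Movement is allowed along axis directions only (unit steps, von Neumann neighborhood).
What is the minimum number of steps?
4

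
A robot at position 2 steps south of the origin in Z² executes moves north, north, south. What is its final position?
(0, -1)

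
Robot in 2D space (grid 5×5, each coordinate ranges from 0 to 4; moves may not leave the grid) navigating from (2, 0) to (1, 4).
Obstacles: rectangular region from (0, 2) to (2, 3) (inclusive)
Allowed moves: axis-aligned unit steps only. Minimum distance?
7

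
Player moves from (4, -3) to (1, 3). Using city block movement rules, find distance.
9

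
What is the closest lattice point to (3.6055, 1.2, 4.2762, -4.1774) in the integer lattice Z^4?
(4, 1, 4, -4)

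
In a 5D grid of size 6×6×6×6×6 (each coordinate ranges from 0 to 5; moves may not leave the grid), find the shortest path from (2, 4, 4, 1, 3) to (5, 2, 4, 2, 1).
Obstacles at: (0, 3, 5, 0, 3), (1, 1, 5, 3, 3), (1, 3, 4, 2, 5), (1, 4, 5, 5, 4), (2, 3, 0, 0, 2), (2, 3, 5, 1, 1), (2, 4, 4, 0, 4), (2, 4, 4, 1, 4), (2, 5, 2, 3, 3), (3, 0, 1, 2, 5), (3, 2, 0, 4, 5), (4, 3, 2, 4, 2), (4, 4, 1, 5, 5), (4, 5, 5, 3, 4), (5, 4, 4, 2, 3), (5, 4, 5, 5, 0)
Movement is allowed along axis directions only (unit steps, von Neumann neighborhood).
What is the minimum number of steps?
8
(one shortest path: (2, 4, 4, 1, 3) → (3, 4, 4, 1, 3) → (4, 4, 4, 1, 3) → (5, 4, 4, 1, 3) → (5, 3, 4, 1, 3) → (5, 2, 4, 1, 3) → (5, 2, 4, 2, 3) → (5, 2, 4, 2, 2) → (5, 2, 4, 2, 1))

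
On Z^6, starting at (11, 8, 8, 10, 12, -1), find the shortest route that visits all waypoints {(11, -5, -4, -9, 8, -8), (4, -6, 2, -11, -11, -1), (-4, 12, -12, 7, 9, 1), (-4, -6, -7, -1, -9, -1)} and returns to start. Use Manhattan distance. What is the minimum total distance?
224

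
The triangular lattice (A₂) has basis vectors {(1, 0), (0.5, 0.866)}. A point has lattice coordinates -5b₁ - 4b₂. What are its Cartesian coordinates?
(-7, -3.464)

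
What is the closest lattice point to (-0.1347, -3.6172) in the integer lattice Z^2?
(0, -4)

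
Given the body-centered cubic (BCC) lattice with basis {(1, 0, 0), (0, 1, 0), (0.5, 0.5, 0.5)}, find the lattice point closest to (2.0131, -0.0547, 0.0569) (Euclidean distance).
(2, 0, 0)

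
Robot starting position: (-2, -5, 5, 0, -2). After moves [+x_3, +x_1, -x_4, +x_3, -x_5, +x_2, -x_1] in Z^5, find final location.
(-2, -4, 7, -1, -3)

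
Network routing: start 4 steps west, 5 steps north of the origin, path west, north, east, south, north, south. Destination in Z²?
(-4, 5)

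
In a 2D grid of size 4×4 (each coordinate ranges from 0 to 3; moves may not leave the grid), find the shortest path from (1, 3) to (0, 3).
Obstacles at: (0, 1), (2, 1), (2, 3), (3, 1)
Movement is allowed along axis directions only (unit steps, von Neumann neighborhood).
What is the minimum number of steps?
1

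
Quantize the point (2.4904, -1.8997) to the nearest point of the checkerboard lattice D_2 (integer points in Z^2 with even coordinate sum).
(2, -2)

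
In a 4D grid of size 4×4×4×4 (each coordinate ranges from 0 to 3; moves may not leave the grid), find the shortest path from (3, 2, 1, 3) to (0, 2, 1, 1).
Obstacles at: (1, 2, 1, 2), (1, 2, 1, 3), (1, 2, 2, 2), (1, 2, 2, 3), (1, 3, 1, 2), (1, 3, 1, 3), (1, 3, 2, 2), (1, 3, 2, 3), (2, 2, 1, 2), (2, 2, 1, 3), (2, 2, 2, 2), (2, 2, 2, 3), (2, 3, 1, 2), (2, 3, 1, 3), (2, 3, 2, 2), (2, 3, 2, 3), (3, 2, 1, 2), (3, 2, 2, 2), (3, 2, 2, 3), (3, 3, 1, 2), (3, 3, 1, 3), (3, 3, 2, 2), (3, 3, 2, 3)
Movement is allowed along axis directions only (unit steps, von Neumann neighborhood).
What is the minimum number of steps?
7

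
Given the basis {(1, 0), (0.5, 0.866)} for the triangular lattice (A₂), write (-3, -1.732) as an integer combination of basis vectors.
-2b₁ - 2b₂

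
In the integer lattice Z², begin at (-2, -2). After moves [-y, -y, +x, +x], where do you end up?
(0, -4)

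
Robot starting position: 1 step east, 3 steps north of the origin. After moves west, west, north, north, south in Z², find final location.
(-1, 4)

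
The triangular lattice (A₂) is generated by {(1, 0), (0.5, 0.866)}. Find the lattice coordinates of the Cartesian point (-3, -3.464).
-b₁ - 4b₂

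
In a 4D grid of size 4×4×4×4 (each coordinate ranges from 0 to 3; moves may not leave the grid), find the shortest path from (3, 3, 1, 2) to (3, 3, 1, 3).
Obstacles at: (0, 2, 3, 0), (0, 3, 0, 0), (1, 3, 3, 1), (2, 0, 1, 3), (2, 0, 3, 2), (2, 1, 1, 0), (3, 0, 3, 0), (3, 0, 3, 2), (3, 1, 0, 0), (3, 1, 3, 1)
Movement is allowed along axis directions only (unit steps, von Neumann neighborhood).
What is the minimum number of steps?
1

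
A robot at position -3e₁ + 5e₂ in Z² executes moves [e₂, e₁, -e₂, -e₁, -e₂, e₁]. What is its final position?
(-2, 4)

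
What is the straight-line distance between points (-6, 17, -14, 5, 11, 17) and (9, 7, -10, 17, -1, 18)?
25.0998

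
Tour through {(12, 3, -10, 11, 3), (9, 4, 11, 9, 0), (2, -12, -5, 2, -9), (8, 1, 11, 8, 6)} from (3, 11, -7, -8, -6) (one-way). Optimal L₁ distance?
131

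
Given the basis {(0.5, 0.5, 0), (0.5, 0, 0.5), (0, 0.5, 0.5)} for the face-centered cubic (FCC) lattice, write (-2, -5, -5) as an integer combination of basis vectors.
-2b₁ - 2b₂ - 8b₃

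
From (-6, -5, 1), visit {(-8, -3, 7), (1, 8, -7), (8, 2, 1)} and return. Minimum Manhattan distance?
86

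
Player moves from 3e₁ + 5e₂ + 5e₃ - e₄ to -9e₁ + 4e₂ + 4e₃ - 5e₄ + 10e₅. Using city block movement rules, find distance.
28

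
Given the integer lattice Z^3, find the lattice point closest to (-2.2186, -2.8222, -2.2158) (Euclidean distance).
(-2, -3, -2)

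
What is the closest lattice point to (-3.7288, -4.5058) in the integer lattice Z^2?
(-4, -5)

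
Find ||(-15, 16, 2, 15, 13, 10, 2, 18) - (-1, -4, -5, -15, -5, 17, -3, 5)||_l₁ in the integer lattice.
114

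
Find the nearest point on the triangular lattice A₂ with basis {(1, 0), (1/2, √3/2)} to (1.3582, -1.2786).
(1.5, -0.866)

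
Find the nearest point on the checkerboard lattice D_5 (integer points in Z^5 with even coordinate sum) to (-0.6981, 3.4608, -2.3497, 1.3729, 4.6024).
(-1, 3, -2, 1, 5)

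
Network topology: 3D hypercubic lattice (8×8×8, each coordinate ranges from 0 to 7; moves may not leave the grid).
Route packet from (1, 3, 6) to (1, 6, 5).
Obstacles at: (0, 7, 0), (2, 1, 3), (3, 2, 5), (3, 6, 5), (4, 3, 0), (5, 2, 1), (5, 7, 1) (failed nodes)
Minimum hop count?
4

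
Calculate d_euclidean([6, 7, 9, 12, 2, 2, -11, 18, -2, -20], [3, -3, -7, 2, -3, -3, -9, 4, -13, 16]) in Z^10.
46.1736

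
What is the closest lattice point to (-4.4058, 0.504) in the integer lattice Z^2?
(-4, 1)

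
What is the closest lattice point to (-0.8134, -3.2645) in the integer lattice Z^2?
(-1, -3)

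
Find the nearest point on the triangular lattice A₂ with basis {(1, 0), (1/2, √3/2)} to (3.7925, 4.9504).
(4, 5.196)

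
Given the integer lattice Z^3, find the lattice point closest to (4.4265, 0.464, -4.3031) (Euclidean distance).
(4, 0, -4)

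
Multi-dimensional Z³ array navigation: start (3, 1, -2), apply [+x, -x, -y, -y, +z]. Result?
(3, -1, -1)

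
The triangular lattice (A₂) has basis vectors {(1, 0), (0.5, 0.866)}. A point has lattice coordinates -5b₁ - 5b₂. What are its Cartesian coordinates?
(-7.5, -4.33)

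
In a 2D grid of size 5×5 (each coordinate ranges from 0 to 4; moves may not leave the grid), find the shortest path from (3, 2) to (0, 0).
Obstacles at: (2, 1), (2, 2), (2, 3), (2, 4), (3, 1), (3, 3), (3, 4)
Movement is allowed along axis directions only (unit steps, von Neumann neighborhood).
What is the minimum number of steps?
7
(one shortest path: (3, 2) → (4, 2) → (4, 1) → (4, 0) → (3, 0) → (2, 0) → (1, 0) → (0, 0))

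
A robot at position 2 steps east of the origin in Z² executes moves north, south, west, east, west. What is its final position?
(1, 0)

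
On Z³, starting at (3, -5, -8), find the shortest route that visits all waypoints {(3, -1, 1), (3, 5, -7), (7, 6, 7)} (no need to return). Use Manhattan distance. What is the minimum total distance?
42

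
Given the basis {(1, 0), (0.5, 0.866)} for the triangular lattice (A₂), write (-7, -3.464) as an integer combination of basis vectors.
-5b₁ - 4b₂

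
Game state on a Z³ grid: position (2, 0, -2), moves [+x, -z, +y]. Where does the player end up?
(3, 1, -3)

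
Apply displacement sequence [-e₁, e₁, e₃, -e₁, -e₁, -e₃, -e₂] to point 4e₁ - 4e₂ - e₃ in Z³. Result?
(2, -5, -1)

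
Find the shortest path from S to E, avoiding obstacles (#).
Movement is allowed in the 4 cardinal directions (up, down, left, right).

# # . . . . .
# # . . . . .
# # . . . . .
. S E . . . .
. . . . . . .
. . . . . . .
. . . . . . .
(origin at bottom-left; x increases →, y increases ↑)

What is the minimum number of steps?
1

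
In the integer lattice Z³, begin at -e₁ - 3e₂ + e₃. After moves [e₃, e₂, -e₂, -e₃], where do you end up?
(-1, -3, 1)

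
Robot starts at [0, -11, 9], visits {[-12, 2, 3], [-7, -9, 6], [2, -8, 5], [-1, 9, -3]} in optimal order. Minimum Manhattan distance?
63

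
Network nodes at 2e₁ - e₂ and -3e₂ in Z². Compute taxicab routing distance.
4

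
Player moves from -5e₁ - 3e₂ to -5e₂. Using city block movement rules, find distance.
7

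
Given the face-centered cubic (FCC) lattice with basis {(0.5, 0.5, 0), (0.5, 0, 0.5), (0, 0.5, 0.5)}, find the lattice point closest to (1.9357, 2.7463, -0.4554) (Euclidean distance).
(2, 2.5, -0.5)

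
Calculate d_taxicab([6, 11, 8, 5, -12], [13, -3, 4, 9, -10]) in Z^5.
31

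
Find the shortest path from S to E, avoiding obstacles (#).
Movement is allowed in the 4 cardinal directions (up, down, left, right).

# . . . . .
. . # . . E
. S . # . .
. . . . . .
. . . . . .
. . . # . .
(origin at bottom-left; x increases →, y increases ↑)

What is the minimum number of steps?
7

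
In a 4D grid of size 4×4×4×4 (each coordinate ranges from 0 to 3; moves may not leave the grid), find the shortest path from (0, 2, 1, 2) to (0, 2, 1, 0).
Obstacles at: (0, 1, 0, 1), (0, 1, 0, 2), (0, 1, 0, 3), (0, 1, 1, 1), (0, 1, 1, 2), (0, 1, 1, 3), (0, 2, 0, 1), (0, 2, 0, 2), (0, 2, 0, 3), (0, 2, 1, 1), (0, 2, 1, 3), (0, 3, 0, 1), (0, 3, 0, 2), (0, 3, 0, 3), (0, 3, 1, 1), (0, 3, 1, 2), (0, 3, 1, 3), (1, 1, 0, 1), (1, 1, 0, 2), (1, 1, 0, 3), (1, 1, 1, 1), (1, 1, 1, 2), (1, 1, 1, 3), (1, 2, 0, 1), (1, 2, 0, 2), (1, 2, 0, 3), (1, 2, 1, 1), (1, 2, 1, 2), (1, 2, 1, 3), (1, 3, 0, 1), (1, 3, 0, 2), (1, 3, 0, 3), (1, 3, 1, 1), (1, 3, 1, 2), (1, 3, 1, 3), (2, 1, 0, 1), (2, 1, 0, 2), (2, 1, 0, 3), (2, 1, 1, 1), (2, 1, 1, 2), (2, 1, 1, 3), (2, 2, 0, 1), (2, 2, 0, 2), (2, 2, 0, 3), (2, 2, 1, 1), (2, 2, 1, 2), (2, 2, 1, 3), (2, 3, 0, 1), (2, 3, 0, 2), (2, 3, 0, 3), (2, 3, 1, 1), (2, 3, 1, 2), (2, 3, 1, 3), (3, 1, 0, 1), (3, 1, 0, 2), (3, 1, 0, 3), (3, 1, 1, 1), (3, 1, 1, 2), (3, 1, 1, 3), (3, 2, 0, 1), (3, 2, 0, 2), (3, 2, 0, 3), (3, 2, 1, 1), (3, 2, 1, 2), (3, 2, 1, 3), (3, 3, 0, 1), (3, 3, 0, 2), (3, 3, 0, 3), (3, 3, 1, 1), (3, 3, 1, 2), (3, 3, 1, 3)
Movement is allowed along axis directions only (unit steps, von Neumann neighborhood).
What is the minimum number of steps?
4
(one shortest path: (0, 2, 1, 2) → (0, 2, 2, 2) → (0, 2, 2, 1) → (0, 2, 2, 0) → (0, 2, 1, 0))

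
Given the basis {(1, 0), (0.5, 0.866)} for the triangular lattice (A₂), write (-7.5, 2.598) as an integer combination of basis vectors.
-9b₁ + 3b₂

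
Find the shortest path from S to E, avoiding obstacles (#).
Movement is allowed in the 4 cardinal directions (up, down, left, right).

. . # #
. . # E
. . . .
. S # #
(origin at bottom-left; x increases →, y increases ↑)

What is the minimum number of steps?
4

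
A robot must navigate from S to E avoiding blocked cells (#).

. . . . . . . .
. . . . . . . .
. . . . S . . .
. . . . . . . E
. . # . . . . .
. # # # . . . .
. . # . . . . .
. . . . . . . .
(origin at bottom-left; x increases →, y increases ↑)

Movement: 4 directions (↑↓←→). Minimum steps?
4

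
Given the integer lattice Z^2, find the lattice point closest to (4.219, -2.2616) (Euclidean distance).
(4, -2)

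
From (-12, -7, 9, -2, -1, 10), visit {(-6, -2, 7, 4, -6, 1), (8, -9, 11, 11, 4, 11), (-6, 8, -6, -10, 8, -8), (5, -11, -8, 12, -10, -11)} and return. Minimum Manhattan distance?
272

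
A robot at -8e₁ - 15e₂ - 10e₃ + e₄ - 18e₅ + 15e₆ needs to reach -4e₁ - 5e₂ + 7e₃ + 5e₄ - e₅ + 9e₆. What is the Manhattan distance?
58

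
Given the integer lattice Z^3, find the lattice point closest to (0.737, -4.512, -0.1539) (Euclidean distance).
(1, -5, 0)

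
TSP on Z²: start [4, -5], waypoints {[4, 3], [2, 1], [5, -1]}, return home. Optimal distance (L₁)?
22
(one optimal route: (4, -5) → (4, 3) → (2, 1) → (5, -1) → (4, -5))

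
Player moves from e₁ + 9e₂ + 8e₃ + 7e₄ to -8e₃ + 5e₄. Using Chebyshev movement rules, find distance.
16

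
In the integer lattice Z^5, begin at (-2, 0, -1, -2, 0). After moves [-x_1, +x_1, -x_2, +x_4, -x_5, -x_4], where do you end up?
(-2, -1, -1, -2, -1)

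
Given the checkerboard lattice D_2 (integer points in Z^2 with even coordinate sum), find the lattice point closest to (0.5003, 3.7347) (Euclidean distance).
(0, 4)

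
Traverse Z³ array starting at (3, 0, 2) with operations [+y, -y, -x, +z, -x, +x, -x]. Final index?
(1, 0, 3)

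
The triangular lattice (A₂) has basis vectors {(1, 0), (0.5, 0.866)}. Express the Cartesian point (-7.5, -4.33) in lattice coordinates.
-5b₁ - 5b₂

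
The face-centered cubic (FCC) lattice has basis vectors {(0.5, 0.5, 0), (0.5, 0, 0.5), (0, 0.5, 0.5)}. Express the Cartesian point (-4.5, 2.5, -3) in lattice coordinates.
b₁ - 10b₂ + 4b₃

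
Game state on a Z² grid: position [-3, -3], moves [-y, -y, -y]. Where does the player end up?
(-3, -6)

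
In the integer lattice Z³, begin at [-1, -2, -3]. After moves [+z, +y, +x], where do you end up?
(0, -1, -2)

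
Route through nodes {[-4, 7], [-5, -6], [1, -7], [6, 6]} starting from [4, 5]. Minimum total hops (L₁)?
35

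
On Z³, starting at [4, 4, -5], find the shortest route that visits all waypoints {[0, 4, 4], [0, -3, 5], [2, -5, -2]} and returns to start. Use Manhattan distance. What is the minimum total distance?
46
(one optimal route: (4, 4, -5) → (0, 4, 4) → (0, -3, 5) → (2, -5, -2) → (4, 4, -5))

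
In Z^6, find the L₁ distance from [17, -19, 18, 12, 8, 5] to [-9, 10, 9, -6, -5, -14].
114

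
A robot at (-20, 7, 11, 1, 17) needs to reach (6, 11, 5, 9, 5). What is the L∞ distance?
26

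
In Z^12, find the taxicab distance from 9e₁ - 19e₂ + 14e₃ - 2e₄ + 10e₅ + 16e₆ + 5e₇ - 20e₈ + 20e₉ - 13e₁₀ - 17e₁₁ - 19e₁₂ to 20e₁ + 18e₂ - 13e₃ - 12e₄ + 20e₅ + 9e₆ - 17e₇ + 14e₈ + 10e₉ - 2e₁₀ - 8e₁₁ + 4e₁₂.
211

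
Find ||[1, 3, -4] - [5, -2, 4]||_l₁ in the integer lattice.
17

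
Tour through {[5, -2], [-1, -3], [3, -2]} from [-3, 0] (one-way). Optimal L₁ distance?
12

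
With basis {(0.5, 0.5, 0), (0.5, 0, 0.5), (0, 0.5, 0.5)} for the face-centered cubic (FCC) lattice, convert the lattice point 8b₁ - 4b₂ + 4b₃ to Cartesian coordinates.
(2, 6, 0)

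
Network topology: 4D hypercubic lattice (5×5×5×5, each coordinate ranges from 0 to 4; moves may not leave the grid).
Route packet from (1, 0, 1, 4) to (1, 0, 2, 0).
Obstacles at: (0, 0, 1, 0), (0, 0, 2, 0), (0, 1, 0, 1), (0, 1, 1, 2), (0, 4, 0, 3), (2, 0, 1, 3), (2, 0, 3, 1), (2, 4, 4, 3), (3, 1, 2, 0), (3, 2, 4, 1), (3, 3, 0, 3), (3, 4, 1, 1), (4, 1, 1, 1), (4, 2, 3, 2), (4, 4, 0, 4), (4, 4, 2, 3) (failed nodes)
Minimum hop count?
5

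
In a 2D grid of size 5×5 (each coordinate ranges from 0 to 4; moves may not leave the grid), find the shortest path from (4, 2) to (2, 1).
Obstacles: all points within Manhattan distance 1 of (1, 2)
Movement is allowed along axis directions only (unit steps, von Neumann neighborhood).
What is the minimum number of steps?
3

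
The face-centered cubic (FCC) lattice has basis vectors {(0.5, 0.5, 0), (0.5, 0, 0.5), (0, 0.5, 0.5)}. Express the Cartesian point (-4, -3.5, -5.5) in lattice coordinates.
-2b₁ - 6b₂ - 5b₃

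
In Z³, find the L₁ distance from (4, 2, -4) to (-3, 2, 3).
14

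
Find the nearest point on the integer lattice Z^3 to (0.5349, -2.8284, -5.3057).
(1, -3, -5)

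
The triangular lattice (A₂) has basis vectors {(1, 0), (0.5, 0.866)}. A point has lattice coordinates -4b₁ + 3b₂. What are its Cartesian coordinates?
(-2.5, 2.598)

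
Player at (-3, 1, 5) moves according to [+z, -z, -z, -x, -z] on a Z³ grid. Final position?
(-4, 1, 3)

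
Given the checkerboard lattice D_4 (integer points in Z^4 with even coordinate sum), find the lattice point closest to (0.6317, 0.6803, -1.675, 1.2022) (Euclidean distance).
(0, 1, -2, 1)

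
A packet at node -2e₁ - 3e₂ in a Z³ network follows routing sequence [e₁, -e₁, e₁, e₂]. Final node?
(-1, -2, 0)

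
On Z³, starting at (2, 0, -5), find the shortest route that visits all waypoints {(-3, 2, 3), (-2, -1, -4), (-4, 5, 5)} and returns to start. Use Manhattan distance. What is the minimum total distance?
44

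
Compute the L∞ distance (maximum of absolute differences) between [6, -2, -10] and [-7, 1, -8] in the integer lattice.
13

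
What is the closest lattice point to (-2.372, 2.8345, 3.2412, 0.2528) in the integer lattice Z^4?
(-2, 3, 3, 0)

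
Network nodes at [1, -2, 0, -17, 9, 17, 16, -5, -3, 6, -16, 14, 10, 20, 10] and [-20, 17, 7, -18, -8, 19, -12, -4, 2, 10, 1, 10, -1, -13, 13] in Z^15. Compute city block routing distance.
173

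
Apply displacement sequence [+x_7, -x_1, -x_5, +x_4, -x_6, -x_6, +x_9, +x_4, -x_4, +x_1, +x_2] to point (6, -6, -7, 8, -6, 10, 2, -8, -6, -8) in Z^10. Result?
(6, -5, -7, 9, -7, 8, 3, -8, -5, -8)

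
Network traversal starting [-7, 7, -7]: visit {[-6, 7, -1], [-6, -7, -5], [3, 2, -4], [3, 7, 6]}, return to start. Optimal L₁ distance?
74
(one optimal route: (-7, 7, -7) → (-6, 7, -1) → (3, 7, 6) → (3, 2, -4) → (-6, -7, -5) → (-7, 7, -7))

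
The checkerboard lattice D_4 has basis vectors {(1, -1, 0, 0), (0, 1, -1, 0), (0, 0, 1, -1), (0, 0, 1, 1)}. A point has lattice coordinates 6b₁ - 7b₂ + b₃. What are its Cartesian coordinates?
(6, -13, 8, -1)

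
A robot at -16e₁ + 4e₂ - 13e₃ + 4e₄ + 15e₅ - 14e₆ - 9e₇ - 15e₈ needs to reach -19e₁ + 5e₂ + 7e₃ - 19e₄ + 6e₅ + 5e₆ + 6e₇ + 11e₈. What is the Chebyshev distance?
26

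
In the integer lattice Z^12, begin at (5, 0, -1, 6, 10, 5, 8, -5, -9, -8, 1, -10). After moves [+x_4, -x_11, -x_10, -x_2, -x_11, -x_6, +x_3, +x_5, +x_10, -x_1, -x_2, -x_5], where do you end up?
(4, -2, 0, 7, 10, 4, 8, -5, -9, -8, -1, -10)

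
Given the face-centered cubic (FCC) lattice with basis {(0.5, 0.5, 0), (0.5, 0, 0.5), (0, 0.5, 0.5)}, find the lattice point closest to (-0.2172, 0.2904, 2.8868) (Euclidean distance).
(-0.5, 0.5, 3)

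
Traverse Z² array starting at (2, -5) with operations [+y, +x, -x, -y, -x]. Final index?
(1, -5)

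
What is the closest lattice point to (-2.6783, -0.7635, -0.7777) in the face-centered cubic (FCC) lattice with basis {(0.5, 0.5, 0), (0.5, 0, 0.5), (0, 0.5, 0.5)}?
(-2.5, -0.5, -1)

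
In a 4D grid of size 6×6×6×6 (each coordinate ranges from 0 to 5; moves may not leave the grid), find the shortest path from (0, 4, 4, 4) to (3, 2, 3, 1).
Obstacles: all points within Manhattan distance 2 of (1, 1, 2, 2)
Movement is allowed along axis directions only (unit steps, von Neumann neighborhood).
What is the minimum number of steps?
9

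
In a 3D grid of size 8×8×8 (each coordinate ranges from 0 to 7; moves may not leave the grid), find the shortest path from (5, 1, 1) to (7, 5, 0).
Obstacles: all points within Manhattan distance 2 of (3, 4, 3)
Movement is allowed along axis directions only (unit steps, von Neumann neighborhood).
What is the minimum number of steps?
7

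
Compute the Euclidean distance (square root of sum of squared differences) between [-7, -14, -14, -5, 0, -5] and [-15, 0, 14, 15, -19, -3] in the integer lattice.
42.5323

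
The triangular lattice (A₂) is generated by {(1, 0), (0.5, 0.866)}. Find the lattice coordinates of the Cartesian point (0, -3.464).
2b₁ - 4b₂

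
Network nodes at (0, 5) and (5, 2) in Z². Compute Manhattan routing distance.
8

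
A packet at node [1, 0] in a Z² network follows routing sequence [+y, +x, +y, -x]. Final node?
(1, 2)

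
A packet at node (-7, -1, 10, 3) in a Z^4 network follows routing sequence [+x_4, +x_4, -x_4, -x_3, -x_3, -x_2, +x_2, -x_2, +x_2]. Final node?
(-7, -1, 8, 4)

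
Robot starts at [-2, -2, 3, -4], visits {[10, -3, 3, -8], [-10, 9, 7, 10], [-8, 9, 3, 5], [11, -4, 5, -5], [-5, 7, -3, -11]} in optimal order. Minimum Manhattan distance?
97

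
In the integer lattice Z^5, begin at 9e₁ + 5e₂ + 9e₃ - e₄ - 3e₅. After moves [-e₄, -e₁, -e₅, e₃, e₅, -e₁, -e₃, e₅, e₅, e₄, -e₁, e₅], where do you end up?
(6, 5, 9, -1, 0)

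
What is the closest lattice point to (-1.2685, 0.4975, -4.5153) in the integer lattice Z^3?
(-1, 0, -5)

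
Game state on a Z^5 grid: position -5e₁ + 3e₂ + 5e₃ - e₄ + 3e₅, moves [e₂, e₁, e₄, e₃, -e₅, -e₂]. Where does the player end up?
(-4, 3, 6, 0, 2)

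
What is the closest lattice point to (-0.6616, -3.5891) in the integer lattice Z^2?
(-1, -4)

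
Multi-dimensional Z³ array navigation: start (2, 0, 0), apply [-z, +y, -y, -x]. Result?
(1, 0, -1)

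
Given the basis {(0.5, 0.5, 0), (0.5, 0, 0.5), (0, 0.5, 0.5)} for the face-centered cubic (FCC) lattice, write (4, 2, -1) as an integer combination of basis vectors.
7b₁ + b₂ - 3b₃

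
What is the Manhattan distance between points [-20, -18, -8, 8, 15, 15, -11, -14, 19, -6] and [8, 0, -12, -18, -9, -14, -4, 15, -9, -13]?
200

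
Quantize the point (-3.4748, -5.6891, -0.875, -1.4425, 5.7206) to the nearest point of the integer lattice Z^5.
(-3, -6, -1, -1, 6)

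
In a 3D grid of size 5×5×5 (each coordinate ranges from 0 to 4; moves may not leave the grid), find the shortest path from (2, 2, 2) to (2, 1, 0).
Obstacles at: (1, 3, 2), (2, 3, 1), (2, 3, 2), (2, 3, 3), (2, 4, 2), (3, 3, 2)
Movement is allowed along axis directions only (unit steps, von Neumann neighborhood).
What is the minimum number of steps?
3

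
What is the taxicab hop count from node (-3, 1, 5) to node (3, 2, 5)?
7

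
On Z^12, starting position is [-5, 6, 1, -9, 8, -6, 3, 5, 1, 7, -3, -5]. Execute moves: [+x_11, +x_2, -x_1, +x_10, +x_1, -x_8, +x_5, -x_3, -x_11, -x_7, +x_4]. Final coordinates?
(-5, 7, 0, -8, 9, -6, 2, 4, 1, 8, -3, -5)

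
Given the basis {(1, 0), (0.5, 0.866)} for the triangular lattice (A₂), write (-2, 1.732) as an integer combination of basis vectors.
-3b₁ + 2b₂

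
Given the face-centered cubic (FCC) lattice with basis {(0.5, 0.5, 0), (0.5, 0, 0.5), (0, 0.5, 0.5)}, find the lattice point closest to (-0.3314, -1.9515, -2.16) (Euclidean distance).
(0, -2, -2)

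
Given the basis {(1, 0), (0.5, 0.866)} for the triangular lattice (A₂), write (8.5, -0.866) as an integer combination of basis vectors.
9b₁ - b₂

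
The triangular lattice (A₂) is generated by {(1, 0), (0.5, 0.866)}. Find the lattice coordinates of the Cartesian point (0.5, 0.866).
b₂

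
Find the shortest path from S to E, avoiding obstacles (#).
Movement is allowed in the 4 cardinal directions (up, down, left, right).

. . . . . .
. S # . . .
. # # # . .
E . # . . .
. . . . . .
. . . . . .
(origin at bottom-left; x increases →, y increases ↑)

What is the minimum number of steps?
3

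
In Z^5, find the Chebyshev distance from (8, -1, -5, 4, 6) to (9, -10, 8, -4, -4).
13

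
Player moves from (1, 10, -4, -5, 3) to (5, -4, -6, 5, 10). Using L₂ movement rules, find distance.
19.105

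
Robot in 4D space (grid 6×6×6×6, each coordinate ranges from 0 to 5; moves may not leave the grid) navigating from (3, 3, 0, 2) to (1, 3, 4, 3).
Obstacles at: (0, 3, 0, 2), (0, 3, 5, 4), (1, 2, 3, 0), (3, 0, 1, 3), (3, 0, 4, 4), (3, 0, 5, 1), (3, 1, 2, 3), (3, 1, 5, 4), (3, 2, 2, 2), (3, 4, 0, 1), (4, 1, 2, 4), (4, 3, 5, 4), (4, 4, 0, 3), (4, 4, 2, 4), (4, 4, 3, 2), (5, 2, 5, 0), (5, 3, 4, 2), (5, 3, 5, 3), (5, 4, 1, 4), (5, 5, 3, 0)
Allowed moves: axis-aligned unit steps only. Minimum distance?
7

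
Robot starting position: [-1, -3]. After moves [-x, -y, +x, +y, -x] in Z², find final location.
(-2, -3)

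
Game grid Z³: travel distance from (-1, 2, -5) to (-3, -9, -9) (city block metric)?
17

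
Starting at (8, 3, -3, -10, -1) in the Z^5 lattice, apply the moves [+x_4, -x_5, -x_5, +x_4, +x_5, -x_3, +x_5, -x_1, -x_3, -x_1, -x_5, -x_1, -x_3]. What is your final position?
(5, 3, -6, -8, -2)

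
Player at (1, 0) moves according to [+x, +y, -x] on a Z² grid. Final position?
(1, 1)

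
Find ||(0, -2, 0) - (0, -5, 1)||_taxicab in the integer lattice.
4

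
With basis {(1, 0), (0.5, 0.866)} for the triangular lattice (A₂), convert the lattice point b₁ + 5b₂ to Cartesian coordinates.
(3.5, 4.33)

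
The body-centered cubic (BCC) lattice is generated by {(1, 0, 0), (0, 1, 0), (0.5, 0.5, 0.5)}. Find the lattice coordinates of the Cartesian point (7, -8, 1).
6b₁ - 9b₂ + 2b₃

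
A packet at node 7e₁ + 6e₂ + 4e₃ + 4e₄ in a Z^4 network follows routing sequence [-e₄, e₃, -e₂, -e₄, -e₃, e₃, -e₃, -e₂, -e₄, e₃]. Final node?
(7, 4, 5, 1)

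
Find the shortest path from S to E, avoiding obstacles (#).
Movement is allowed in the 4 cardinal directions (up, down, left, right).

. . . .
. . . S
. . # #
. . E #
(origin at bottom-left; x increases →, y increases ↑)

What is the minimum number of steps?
5
(one shortest path: (3, 2) → (2, 2) → (1, 2) → (1, 1) → (1, 0) → (2, 0))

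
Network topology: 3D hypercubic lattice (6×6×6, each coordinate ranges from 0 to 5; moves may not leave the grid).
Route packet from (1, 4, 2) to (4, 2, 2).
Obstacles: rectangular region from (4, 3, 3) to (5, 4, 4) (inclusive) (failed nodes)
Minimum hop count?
5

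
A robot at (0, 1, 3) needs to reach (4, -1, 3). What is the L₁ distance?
6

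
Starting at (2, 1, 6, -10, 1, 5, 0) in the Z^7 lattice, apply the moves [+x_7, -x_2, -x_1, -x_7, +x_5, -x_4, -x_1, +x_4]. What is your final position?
(0, 0, 6, -10, 2, 5, 0)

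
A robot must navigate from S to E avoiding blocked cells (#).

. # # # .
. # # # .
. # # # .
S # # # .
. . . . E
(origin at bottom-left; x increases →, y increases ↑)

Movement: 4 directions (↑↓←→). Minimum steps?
5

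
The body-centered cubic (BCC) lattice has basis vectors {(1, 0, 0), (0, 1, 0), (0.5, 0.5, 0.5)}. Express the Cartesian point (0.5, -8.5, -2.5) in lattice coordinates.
3b₁ - 6b₂ - 5b₃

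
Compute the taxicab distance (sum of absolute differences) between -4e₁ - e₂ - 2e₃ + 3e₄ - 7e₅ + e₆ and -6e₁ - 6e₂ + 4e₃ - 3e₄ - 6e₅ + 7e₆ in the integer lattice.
26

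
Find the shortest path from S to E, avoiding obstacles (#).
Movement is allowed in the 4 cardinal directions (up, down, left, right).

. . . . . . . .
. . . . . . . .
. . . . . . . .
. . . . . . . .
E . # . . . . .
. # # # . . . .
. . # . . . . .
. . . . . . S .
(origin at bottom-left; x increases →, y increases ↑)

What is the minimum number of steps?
9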